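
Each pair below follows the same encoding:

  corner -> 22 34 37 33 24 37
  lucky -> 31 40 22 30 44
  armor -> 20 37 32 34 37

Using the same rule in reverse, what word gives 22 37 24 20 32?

cream

Letters become their 1-based position plus 19 (so a→20, b→21, …).
Decoding 22 37 24 20 32: 22→(22−19)÷1=3=c, 37→(37−19)÷1=18=r, 24→(24−19)÷1=5=e, 20→(20−19)÷1=1=a, 32→(32−19)÷1=13=m.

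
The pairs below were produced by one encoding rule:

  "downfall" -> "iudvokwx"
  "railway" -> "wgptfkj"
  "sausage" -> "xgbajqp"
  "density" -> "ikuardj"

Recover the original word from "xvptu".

In downfall: d→i is +5, o→u is +6, w→d is +7, n→v is +8 — the shift increases by 1 each position. Each letter shifts forward by (position + 5), i.e. 5, 6, 7, … — the shift grows by one for each successive letter.
Undoing it on xvptu: x−5=s, v−6=p, p−7=i, t−8=l, u−9=l.

spill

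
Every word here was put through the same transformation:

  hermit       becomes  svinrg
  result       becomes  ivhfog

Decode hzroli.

Each pair mirrors across the alphabet (h↔s, e↔v, r↔i): positions sum to 25. Each letter is replaced by its mirror in the alphabet: a↔z, b↔y, c↔x, and so on (the Atbash cipher).
Reversing it on hzroli: h↔s, z↔a, r↔i, o↔l, l↔o, i↔r.

sailor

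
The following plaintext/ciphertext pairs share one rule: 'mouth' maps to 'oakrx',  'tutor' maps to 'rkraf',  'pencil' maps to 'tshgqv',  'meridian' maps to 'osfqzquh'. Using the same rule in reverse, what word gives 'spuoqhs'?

examine

m(12)→o(14) and o(14)→a(0) fit y≡19x+20 (mod 26); the inverse of 19 mod 26 is 11. This is an affine cipher: with a=0,…,z=25, each position x becomes (19x+20) mod 26.
Reversing it on spuoqhs: s(18)→11·(18−20)≡4=e; p(15)→11·(15−20)≡23=x; u(20)→11·(20−20)≡0=a; o(14)→11·(14−20)≡12=m; q(16)→11·(16−20)≡8=i; h(7)→11·(7−20)≡13=n; s(18)→11·(18−20)≡4=e (all mod 26).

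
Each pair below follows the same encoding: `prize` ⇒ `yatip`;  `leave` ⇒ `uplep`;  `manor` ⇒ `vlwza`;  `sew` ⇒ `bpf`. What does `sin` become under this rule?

Two shifts are in play — +11 for a/e/i/o/u, +9 for every other letter.
On sin: s(cons)+9=b, i(vowel)+11=t, n(cons)+9=w.

btw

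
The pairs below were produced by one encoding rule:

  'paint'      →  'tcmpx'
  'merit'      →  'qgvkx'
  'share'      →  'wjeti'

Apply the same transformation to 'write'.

A repeating key of period 2 is used — shifts +4, +2 over and over.
For write: w+4=a, r+2=t, i+4=m, t+2=v, e+4=i.

atmvi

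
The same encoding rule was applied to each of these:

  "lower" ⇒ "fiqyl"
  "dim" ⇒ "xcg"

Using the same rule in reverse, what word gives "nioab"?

tough

It's a constant shift of +20 (ROT20).
Reversing it on nioab: n−20=t, i−20=o, o−20=u, a−20=g, b−20=h.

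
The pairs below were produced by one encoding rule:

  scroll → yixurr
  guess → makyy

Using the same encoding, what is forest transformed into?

luxkyz

Every letter moves 6 places later in the alphabet, wrapping around z→a.
For forest: f+6=l, o+6=u, r+6=x, e+6=k, s+6=y, t+6=z.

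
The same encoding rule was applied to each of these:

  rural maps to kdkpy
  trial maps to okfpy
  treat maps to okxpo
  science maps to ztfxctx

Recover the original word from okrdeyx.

trouble

Treating letters as 0–25, the rule is x ↦ 15x + 15 (mod 26).
Decoding okrdeyx: o(14)→7·(14−15)≡19=t; k(10)→7·(10−15)≡17=r; r(17)→7·(17−15)≡14=o; d(3)→7·(3−15)≡20=u; e(4)→7·(4−15)≡1=b; y(24)→7·(24−15)≡11=l; x(23)→7·(23−15)≡4=e (all mod 26).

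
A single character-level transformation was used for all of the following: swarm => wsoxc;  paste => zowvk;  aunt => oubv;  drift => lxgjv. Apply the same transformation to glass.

idoww

Each letter's alphabet position (a=0..z=25) is mapped through 25·x+14 mod 26 — an affine cipher.
For glass: g(6)→25·6+14≡8=i; l(11)→25·11+14≡3=d; a(0)→25·0+14≡14=o; s(18)→25·18+14≡22=w; s(18)→25·18+14≡22=w (all mod 26).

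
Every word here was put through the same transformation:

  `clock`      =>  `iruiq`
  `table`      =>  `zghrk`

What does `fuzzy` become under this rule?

laffe

Compare letters: c→i is +6, l→r is +6, o→u is +6 — a constant shift. Each letter is shifted forward by 6 in the alphabet (a Caesar shift of +6).
Applying it to fuzzy: f+6=l, u+6=a, z+6=f, z+6=f, y+6=e.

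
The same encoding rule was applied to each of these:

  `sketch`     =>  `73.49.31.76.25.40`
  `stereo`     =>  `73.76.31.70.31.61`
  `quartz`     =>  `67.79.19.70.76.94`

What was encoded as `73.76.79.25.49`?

s(#19)→73 and k(#11)→49: differences scale by 3, so n = 3·pos + 16. With a=1..z=26, the number is 3·pos + 16.
Decoding 73.76.79.25.49: 73→(73−16)÷3=19=s, 76→(76−16)÷3=20=t, 79→(79−16)÷3=21=u, 25→(25−16)÷3=3=c, 49→(49−16)÷3=11=k.

stuck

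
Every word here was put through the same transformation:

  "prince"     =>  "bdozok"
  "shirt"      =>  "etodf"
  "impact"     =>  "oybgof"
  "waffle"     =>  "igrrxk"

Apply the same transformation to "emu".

kya

The shift depends on letter class: consonant p→b is +12, but vowel i→o is +6. Two shifts are in play — +6 for a/e/i/o/u, +12 for every other letter.
Applying it to emu: e(vowel)+6=k, m(cons)+12=y, u(vowel)+6=a.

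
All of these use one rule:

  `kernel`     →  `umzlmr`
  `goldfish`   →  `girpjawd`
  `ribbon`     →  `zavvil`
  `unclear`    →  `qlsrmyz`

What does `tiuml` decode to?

k(10)→u(20) and e(4)→m(12) fit y≡23x+24 (mod 26); the inverse of 23 mod 26 is 17. Each letter's alphabet position (a=0..z=25) is mapped through 23·x+24 mod 26 — an affine cipher.
Reversing it on tiuml: t(19)→17·(19−24)≡19=t; i(8)→17·(8−24)≡14=o; u(20)→17·(20−24)≡10=k; m(12)→17·(12−24)≡4=e; l(11)→17·(11−24)≡13=n (all mod 26).

token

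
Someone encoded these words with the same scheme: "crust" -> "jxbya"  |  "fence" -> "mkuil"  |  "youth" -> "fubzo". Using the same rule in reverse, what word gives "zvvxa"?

Shifts by position in crust: pos 0: c→j (+7), pos 1: r→x (+6), pos 2: u→b (+7), pos 3: s→y (+6) — repeating every 2. A repeating key of period 2 is used — shifts +7, +6 over and over.
Undoing it on zvvxa: z−7=s, v−6=p, v−7=o, x−6=r, a−7=t.

sport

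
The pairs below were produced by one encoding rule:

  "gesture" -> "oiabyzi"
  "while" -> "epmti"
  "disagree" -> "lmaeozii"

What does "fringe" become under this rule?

Two shifts are in play — +4 for a/e/i/o/u, +8 for every other letter.
Applying it to fringe: f(cons)+8=n, r(cons)+8=z, i(vowel)+4=m, n(cons)+8=v, g(cons)+8=o, e(vowel)+4=i.

nzmvoi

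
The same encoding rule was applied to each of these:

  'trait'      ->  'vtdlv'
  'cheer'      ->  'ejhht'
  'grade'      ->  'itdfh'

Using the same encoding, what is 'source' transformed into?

Vowels shift forward by 3 and consonants shift forward by 2.
On source: s(cons)+2=u, o(vowel)+3=r, u(vowel)+3=x, r(cons)+2=t, c(cons)+2=e, e(vowel)+3=h.

urxteh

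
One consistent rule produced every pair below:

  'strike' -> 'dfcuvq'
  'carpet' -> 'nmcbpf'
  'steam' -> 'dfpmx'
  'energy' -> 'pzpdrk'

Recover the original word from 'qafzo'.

Shifts by position in strike: pos 0: s→d (+11), pos 1: t→f (+12), pos 2: r→c (+11), pos 3: i→u (+12) — repeating every 2. It's a Vigenère-style cipher with numeric key [11,12]: position i shifts by key[i mod 2].
Undoing it on qafzo: q−11=f, a−12=o, f−11=u, z−12=n, o−11=d.

found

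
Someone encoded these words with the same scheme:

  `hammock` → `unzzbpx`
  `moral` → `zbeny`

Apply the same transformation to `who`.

jub

This is a Caesar cipher with shift 13.
Applying it to who: w+13=j, h+13=u, o+13=b.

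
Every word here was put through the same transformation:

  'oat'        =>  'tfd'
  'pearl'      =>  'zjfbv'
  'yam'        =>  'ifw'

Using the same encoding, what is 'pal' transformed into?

zfv

The rule splits by letter class: vowels +5, consonants +10.
Applying it to pal: p(cons)+10=z, a(vowel)+5=f, l(cons)+10=v.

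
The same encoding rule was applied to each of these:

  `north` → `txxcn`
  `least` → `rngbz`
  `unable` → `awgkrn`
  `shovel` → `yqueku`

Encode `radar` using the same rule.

Shifts by position in north: pos 0: n→t (+6), pos 1: o→x (+9), pos 2: r→x (+6), pos 3: t→c (+9) — repeating every 2. A repeating key of period 2 is used — shifts +6, +9 over and over.
On radar: r+6=x, a+9=j, d+6=j, a+9=j, r+6=x.

xjjjx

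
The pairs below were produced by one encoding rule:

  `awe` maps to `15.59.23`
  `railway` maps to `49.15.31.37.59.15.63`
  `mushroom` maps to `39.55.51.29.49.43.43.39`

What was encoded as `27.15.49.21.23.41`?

garden

a(#1)→15 and w(#23)→59: differences scale by 2, so n = 2·pos + 13. The formula is n = 2×(alphabet index, a=1) + 13.
Undoing it on 27.15.49.21.23.41: 27→(27−13)÷2=7=g, 15→(15−13)÷2=1=a, 49→(49−13)÷2=18=r, 21→(21−13)÷2=4=d, 23→(23−13)÷2=5=e, 41→(41−13)÷2=14=n.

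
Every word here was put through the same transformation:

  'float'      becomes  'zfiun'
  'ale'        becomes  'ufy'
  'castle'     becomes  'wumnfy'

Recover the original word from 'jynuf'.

petal

It's a constant shift of +20 (ROT20).
Decoding jynuf: j−20=p, y−20=e, n−20=t, u−20=a, f−20=l.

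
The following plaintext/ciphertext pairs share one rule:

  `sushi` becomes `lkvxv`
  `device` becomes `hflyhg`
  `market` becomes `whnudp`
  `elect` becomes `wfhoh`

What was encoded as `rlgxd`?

audio

The output letters match the input read backwards, each shifted +3: sushi reversed is ihsus. Read the word backwards and shift each letter +3.
Decoding rlgxd: shift back: r−3=o, l−3=i, g−3=d, x−3=u, d−3=a → oidua; then reverse → audio.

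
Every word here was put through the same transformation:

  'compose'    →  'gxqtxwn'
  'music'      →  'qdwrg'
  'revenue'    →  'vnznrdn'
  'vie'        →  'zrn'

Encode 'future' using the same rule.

The rule splits by letter class: vowels +9, consonants +4.
For future: f(cons)+4=j, u(vowel)+9=d, t(cons)+4=x, u(vowel)+9=d, r(cons)+4=v, e(vowel)+9=n.

jdxdvn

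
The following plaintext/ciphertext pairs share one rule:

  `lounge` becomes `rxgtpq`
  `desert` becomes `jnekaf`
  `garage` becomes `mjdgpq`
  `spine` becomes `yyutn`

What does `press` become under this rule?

Shifts by position in lounge: pos 0: l→r (+6), pos 1: o→x (+9), pos 2: u→g (+12), pos 3: n→t (+6), pos 4: g→p (+9), pos 5: e→q (+12) — repeating every 3. The shifts repeat in a cycle of length 3: positions 0,1,… shift by +6, +9, +12, then the pattern repeats.
On press: p+6=v, r+9=a, e+12=q, s+6=y, s+9=b.

vaqyb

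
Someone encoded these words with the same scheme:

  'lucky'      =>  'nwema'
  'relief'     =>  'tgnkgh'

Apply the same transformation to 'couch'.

Compare letters: l→n is +2, u→w is +2, c→e is +2 — a constant shift. This is a Caesar cipher with shift 2.
On couch: c+2=e, o+2=q, u+2=w, c+2=e, h+2=j.

eqwej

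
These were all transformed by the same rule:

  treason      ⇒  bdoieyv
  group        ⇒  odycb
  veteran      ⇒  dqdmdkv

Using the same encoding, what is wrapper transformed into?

edkxboz

Shifts by position in treason: pos 0: t→b (+8), pos 1: r→d (+12), pos 2: e→o (+10), pos 3: a→i (+8), pos 4: s→e (+12), pos 5: o→y (+10) — repeating every 3. A repeating key of period 3 is used — shifts +8, +12, +10 over and over.
Applying it to wrapper: w+8=e, r+12=d, a+10=k, p+8=x, p+12=b, e+10=o, r+8=z.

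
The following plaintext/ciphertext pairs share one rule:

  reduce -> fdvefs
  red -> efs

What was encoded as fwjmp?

olive

The output letters match the input read backwards, each shifted +1: reduce reversed is ecuder. Read the word backwards and shift each letter +1.
Reversing it on fwjmp: shift back: f−1=e, w−1=v, j−1=i, m−1=l, p−1=o → evilo; then reverse → olive.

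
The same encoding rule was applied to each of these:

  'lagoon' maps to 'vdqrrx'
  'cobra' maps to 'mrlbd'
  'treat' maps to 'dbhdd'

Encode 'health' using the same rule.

rhdvdr

The rule splits by letter class: vowels +3, consonants +10.
For health: h(cons)+10=r, e(vowel)+3=h, a(vowel)+3=d, l(cons)+10=v, t(cons)+10=d, h(cons)+10=r.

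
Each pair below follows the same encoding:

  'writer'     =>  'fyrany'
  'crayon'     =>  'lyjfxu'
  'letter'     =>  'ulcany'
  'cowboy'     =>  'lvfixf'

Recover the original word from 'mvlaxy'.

doctor

Shifts by position in writer: pos 0: w→f (+9), pos 1: r→y (+7), pos 2: i→r (+9), pos 3: t→a (+7) — repeating every 2. The shifts repeat in a cycle of length 2: positions 0,1,… shift by +9, +7, then the pattern repeats.
Reversing it on mvlaxy: m−9=d, v−7=o, l−9=c, a−7=t, x−9=o, y−7=r.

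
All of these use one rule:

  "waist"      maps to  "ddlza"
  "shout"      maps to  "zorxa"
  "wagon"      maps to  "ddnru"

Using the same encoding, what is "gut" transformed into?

nxa

The shift depends on letter class: consonant w→d is +7, but vowel a→d is +3. Two shifts are in play — +3 for a/e/i/o/u, +7 for every other letter.
For gut: g(cons)+7=n, u(vowel)+3=x, t(cons)+7=a.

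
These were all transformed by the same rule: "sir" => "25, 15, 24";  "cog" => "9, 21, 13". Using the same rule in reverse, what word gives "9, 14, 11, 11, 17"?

cheek

s is letter #19 and maps to 25: an offset of 6. Letters become their 1-based position plus 6 (so a→7, b→8, …).
Reversing it on 9, 14, 11, 11, 17: 9→(9−6)÷1=3=c, 14→(14−6)÷1=8=h, 11→(11−6)÷1=5=e, 11→(11−6)÷1=5=e, 17→(17−6)÷1=11=k.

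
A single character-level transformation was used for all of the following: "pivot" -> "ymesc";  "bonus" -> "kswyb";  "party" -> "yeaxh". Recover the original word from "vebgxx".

Shifts by position in pivot: pos 0: p→y (+9), pos 1: i→m (+4), pos 2: v→e (+9), pos 3: o→s (+4) — repeating every 2. It's a Vigenère-style cipher with numeric key [9,4]: position i shifts by key[i mod 2].
Reversing it on vebgxx: v−9=m, e−4=a, b−9=s, g−4=c, x−9=o, x−4=t.

mascot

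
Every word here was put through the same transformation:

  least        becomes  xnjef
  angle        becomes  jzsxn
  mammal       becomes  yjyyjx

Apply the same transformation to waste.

The rule splits by letter class: vowels +9, consonants +12.
On waste: w(cons)+12=i, a(vowel)+9=j, s(cons)+12=e, t(cons)+12=f, e(vowel)+9=n.

ijefn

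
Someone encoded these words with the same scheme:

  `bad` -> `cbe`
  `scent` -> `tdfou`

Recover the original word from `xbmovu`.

walnut

This is a Caesar cipher with shift 1.
Undoing it on xbmovu: x−1=w, b−1=a, m−1=l, o−1=n, v−1=u, u−1=t.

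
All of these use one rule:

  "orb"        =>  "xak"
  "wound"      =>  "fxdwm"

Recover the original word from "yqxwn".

phone

Compare letters: o→x is +9, r→a is +9, b→k is +9 — a constant shift. Every letter moves 9 places later in the alphabet, wrapping around z→a.
Undoing it on yqxwn: y−9=p, q−9=h, x−9=o, w−9=n, n−9=e.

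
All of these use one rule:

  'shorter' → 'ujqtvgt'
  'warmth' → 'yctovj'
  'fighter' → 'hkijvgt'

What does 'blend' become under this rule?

Compare letters: s→u is +2, h→j is +2, o→q is +2 — a constant shift. This is a Caesar cipher with shift 2.
For blend: b+2=d, l+2=n, e+2=g, n+2=p, d+2=f.

dngpf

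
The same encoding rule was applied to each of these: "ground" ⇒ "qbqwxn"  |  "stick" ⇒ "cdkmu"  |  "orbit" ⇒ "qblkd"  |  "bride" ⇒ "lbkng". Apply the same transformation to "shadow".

crcnqg

The shift depends on letter class: consonant g→q is +10, but vowel o→q is +2. The rule splits by letter class: vowels +2, consonants +10.
On shadow: s(cons)+10=c, h(cons)+10=r, a(vowel)+2=c, d(cons)+10=n, o(vowel)+2=q, w(cons)+10=g.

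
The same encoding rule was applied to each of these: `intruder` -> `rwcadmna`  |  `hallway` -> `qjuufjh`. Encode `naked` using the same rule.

Compare letters: i→r is +9, n→w is +9, t→c is +9 — a constant shift. Each letter is shifted forward by 9 in the alphabet (a Caesar shift of +9).
For naked: n+9=w, a+9=j, k+9=t, e+9=n, d+9=m.

wjtnm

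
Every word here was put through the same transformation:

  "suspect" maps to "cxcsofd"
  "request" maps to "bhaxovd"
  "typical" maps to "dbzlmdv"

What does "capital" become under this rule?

mdzlddv

The shifts repeat in a cycle of length 2: positions 0,1,… shift by +10, +3, then the pattern repeats.
On capital: c+10=m, a+3=d, p+10=z, i+3=l, t+10=d, a+3=d, l+10=v.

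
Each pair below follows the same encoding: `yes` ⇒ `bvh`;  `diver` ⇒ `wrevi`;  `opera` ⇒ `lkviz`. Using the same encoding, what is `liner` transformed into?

Each letter is replaced by its mirror in the alphabet: a↔z, b↔y, c↔x, and so on (the Atbash cipher).
On liner: l↔o, i↔r, n↔m, e↔v, r↔i.

ormvi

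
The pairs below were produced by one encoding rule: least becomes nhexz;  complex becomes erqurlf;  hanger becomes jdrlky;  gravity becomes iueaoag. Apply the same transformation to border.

drviky

In least: l→n is +2, e→h is +3, a→e is +4, s→x is +5 — the shift increases by 1 each position. Each letter shifts forward by (position + 2), i.e. 2, 3, 4, … — the shift grows by one for each successive letter.
For border: b+2=d, o+3=r, r+4=v, d+5=i, e+6=k, r+7=y.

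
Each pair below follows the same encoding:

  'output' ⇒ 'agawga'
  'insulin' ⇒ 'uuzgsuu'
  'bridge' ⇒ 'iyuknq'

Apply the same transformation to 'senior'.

The shift depends on letter class: consonant t→a is +7, but vowel o→a is +12. The rule splits by letter class: vowels +12, consonants +7.
On senior: s(cons)+7=z, e(vowel)+12=q, n(cons)+7=u, i(vowel)+12=u, o(vowel)+12=a, r(cons)+7=y.

zquuay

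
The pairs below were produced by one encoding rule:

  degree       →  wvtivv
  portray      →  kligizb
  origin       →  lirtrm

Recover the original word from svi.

her

Each pair mirrors across the alphabet (d↔w, e↔v, g↔t): positions sum to 25. This is the alphabet-reversal cipher (Atbash): a becomes z, b becomes y, etc.
Reversing it on svi: s↔h, v↔e, i↔r.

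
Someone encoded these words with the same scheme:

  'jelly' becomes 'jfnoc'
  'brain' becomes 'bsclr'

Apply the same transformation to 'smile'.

snkoi

In jelly: j→j is +0, e→f is +1, l→n is +2, l→o is +3 — the shift increases by 1 each position. Each letter shifts forward by its position index (0, 1, 2, …) — the shift grows by one for each successive letter.
Applying it to smile: s+0=s, m+1=n, i+2=k, l+3=o, e+4=i.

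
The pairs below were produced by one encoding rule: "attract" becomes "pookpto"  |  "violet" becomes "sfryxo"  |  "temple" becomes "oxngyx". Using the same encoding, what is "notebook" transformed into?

croxerrj

This is an affine cipher: with a=0,…,z=25, each position x becomes (15x+15) mod 26.
For notebook: n(13)→15·13+15≡2=c; o(14)→15·14+15≡17=r; t(19)→15·19+15≡14=o; e(4)→15·4+15≡23=x; b(1)→15·1+15≡4=e; o(14)→15·14+15≡17=r; o(14)→15·14+15≡17=r; k(10)→15·10+15≡9=j (all mod 26).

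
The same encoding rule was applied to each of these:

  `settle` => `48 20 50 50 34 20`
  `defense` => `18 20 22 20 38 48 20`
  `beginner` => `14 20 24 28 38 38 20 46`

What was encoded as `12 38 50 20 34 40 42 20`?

s(#19)→48 and e(#5)→20: differences scale by 2, so n = 2·pos + 10. With a=1..z=26, the number is 2·pos + 10.
Undoing it on 12 38 50 20 34 40 42 20: 12→(12−10)÷2=1=a, 38→(38−10)÷2=14=n, 50→(50−10)÷2=20=t, 20→(20−10)÷2=5=e, 34→(34−10)÷2=12=l, 40→(40−10)÷2=15=o, 42→(42−10)÷2=16=p, 20→(20−10)÷2=5=e.

antelope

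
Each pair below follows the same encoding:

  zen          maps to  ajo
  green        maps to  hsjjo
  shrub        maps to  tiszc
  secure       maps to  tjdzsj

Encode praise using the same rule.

The rule splits by letter class: vowels +5, consonants +1.
For praise: p(cons)+1=q, r(cons)+1=s, a(vowel)+5=f, i(vowel)+5=n, s(cons)+1=t, e(vowel)+5=j.

qsfntj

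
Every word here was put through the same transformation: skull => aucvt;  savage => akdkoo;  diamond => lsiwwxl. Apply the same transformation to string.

Shifts by position in skull: pos 0: s→a (+8), pos 1: k→u (+10), pos 2: u→c (+8), pos 3: l→v (+10) — repeating every 2. It's a Vigenère-style cipher with numeric key [8,10]: position i shifts by key[i mod 2].
For string: s+8=a, t+10=d, r+8=z, i+10=s, n+8=v, g+10=q.

adzsvq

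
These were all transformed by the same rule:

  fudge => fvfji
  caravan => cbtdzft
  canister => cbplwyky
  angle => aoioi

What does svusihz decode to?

In fudge: f→f is +0, u→v is +1, d→f is +2, g→j is +3 — the shift increases by 1 each position. The shift increases by 1 at each position, starting from +0: 0, 1, 2, ….
Undoing it on svusihz: s−0=s, v−1=u, u−2=s, s−3=p, i−4=e, h−5=c, z−6=t.

suspect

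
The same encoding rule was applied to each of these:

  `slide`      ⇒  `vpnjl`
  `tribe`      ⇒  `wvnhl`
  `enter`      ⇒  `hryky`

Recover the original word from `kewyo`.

harsh

In slide: s→v is +3, l→p is +4, i→n is +5, d→j is +6 — the shift increases by 1 each position. Letter i (0-indexed) is shifted by i+3, so successive shifts are 3, 4, 5, ….
Decoding kewyo: k−3=h, e−4=a, w−5=r, y−6=s, o−7=h.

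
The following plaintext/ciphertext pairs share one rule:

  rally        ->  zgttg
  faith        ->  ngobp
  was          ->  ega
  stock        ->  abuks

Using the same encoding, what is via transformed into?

The shift depends on letter class: consonant r→z is +8, but vowel a→g is +6. Vowels shift forward by 6 and consonants shift forward by 8.
On via: v(cons)+8=d, i(vowel)+6=o, a(vowel)+6=g.

dog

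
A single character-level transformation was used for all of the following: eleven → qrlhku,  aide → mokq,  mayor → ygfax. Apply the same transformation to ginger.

The shifts repeat in a cycle of length 3: positions 0,1,… shift by +12, +6, +7, then the pattern repeats.
For ginger: g+12=s, i+6=o, n+7=u, g+12=s, e+6=k, r+7=y.

sousky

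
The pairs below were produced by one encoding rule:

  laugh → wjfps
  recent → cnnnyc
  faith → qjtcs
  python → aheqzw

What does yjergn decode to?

It's a Vigenère-style cipher with numeric key [11,9]: position i shifts by key[i mod 2].
Reversing it on yjergn: y−11=n, j−9=a, e−11=t, r−9=i, g−11=v, n−9=e.

native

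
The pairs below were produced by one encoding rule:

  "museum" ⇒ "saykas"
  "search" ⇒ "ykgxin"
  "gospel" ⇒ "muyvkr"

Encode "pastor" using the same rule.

Compare letters: m→s is +6, u→a is +6, s→y is +6 — a constant shift. Every letter moves 6 places later in the alphabet, wrapping around z→a.
Applying it to pastor: p+6=v, a+6=g, s+6=y, t+6=z, o+6=u, r+6=x.

vgyzux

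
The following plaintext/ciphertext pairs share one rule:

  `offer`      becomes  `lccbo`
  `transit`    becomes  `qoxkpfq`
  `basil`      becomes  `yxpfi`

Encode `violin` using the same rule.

sflifk

This is a Caesar cipher with shift 23.
For violin: v+23=s, i+23=f, o+23=l, l+23=i, i+23=f, n+23=k.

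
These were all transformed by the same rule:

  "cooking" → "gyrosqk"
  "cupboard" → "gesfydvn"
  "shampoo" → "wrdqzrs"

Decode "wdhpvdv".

stellar

The shifts repeat in a cycle of length 3: positions 0,1,… shift by +4, +10, +3, then the pattern repeats.
Reversing it on wdhpvdv: w−4=s, d−10=t, h−3=e, p−4=l, v−10=l, d−3=a, v−4=r.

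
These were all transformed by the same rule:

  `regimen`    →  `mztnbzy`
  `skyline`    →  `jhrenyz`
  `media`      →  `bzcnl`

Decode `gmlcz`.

trade

r(17)→m(12) and e(4)→z(25) fit y≡23x+11 (mod 26); the inverse of 23 mod 26 is 17. Treating letters as 0–25, the rule is x ↦ 23x + 11 (mod 26).
Undoing it on gmlcz: g(6)→17·(6−11)≡19=t; m(12)→17·(12−11)≡17=r; l(11)→17·(11−11)≡0=a; c(2)→17·(2−11)≡3=d; z(25)→17·(25−11)≡4=e (all mod 26).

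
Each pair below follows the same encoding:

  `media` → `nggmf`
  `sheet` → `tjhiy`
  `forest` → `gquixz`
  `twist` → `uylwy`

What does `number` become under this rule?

owpfjx

In media: m→n is +1, e→g is +2, d→g is +3, i→m is +4 — the shift increases by 1 each position. Each letter shifts forward by (position + 1), i.e. 1, 2, 3, … — the shift grows by one for each successive letter.
On number: n+1=o, u+2=w, m+3=p, b+4=f, e+5=j, r+6=x.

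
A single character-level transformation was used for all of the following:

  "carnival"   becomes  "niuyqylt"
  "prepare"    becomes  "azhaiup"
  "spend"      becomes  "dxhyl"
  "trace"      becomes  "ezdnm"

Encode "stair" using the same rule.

dbdtz

It's a Vigenère-style cipher with numeric key [11,8,3]: position i shifts by key[i mod 3].
On stair: s+11=d, t+8=b, a+3=d, i+11=t, r+8=z.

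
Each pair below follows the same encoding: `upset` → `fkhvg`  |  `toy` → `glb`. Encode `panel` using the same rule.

Each pair mirrors across the alphabet (u↔f, p↔k, s↔h): positions sum to 25. This is the alphabet-reversal cipher (Atbash): a becomes z, b becomes y, etc.
For panel: p↔k, a↔z, n↔m, e↔v, l↔o.

kzmvo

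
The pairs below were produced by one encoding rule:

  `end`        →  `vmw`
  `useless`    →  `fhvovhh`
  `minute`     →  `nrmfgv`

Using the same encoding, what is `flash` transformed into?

uozhs

Each pair mirrors across the alphabet (e↔v, n↔m, d↔w): positions sum to 25. Each letter is replaced by its mirror in the alphabet: a↔z, b↔y, c↔x, and so on (the Atbash cipher).
Applying it to flash: f↔u, l↔o, a↔z, s↔h, h↔s.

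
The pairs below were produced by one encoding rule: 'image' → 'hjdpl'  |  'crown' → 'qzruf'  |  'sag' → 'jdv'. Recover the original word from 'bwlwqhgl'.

The output letters match the input read backwards, each shifted +3: image reversed is egami. The word is reversed, then every letter is shifted forward by 3.
Reversing it on bwlwqhgl: shift back: b−3=y, w−3=t, l−3=i, w−3=t, q−3=n, h−3=e, g−3=d, l−3=i → ytitnedi; then reverse → identity.

identity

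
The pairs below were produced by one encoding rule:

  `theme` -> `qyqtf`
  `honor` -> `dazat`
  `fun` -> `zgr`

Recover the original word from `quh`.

vie

The output letters match the input read backwards, each shifted +12: theme reversed is emeht. The word is reversed, then every letter is shifted forward by 12.
Reversing it on quh: shift back: q−12=e, u−12=i, h−12=v → eiv; then reverse → vie.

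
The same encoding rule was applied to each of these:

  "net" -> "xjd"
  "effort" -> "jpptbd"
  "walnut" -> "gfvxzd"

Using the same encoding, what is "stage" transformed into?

cdfqj

Two shifts are in play — +5 for a/e/i/o/u, +10 for every other letter.
For stage: s(cons)+10=c, t(cons)+10=d, a(vowel)+5=f, g(cons)+10=q, e(vowel)+5=j.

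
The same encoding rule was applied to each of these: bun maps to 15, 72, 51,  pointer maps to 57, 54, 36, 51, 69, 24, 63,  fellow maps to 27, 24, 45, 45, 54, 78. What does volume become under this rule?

b(#2)→15 and u(#21)→72: differences scale by 3, so n = 3·pos + 9. With a=1..z=26, the number is 3·pos + 9.
Applying it to volume: v=22→75, o=15→54, l=12→45, u=21→72, m=13→48, e=5→24.

75, 54, 45, 72, 48, 24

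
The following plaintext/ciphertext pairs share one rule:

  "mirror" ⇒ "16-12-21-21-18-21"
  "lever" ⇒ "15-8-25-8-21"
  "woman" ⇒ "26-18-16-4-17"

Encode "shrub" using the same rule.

22-11-21-24-5

The number is (letter's place in the alphabet, a=1) + 3.
On shrub: s=19→22, h=8→11, r=18→21, u=21→24, b=2→5.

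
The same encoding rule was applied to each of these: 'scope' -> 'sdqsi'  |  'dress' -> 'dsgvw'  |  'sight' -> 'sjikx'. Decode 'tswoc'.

truly

Letter i (0-indexed) is shifted by i+0, so successive shifts are 0, 1, 2, ….
Decoding tswoc: t−0=t, s−1=r, w−2=u, o−3=l, c−4=y.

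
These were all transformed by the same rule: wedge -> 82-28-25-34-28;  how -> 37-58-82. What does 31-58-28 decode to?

w(#23)→82 and e(#5)→28: differences scale by 3, so n = 3·pos + 13. With a=1..z=26, the number is 3·pos + 13.
Reversing it on 31-58-28: 31→(31−13)÷3=6=f, 58→(58−13)÷3=15=o, 28→(28−13)÷3=5=e.

foe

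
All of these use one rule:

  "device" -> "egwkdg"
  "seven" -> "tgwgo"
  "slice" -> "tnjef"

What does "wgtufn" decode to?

vessel

Shifts by position in device: pos 0: d→e (+1), pos 1: e→g (+2), pos 2: v→w (+1), pos 3: i→k (+2) — repeating every 2. A repeating key of period 2 is used — shifts +1, +2 over and over.
Decoding wgtufn: w−1=v, g−2=e, t−1=s, u−2=s, f−1=e, n−2=l.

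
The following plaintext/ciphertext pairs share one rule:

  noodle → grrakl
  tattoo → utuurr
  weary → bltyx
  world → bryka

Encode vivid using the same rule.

n(13)→g(6) and o(14)→r(17) fit y≡11x+19 (mod 26); the inverse of 11 mod 26 is 19. Treating letters as 0–25, the rule is x ↦ 11x + 19 (mod 26).
Applying it to vivid: v(21)→11·21+19≡16=q; i(8)→11·8+19≡3=d; v(21)→11·21+19≡16=q; i(8)→11·8+19≡3=d; d(3)→11·3+19≡0=a (all mod 26).

qdqda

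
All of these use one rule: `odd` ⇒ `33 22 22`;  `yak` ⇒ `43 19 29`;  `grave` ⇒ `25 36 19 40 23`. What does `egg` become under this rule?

23 25 25

The number is (letter's place in the alphabet, a=1) + 18.
For egg: e=5→23, g=7→25, g=7→25.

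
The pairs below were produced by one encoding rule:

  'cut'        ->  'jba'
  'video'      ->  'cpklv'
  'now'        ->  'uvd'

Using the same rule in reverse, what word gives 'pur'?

Compare letters: c→j is +7, u→b is +7, t→a is +7 — a constant shift. Every letter moves 7 places later in the alphabet, wrapping around z→a.
Reversing it on pur: p−7=i, u−7=n, r−7=k.

ink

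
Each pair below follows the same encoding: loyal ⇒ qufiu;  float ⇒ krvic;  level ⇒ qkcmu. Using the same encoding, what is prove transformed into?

uxvdn

The shift increases by 1 at each position, starting from +5: 5, 6, 7, ….
On prove: p+5=u, r+6=x, o+7=v, v+8=d, e+9=n.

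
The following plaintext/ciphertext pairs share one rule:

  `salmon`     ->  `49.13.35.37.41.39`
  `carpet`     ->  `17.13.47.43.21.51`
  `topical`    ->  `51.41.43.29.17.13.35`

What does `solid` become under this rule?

s(#19)→49 and a(#1)→13: differences scale by 2, so n = 2·pos + 11. Each letter becomes 2×(its alphabet position, a=1..z=26) + 11.
Applying it to solid: s=19→49, o=15→41, l=12→35, i=9→29, d=4→19.

49.41.35.29.19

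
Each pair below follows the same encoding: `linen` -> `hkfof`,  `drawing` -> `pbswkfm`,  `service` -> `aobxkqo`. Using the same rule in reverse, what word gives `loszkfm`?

Each letter's alphabet position (a=0..z=25) is mapped through 25·x+18 mod 26 — an affine cipher.
Decoding loszkfm: l(11)→25·(11−18)≡7=h; o(14)→25·(14−18)≡4=e; s(18)→25·(18−18)≡0=a; z(25)→25·(25−18)≡19=t; k(10)→25·(10−18)≡8=i; f(5)→25·(5−18)≡13=n; m(12)→25·(12−18)≡6=g (all mod 26).

heating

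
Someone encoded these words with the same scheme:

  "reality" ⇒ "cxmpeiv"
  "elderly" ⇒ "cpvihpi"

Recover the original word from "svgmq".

Two steps: reverse the string, then apply a Caesar shift of +4.
Reversing it on svgmq: shift back: s−4=o, v−4=r, g−4=c, m−4=i, q−4=m → orcim; then reverse → micro.

micro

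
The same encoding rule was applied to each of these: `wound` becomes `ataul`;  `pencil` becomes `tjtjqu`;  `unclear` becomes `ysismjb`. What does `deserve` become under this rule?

In wound: w→a is +4, o→t is +5, u→a is +6, n→u is +7 — the shift increases by 1 each position. Each letter shifts forward by (position + 4), i.e. 4, 5, 6, … — the shift grows by one for each successive letter.
Applying it to deserve: d+4=h, e+5=j, s+6=y, e+7=l, r+8=z, v+9=e, e+10=o.

hjylzeo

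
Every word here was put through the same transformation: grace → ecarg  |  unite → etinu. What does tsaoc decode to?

coast

The output letters match the input read backwards: grace reversed is ecarg. It's just the letters in reverse order.
Decoding tsaoc: then reverse → coast.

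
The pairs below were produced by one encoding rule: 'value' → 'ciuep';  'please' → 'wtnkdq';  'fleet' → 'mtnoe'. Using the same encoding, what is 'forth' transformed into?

Each letter shifts forward by (position + 7), i.e. 7, 8, 9, … — the shift grows by one for each successive letter.
Applying it to forth: f+7=m, o+8=w, r+9=a, t+10=d, h+11=s.

mwads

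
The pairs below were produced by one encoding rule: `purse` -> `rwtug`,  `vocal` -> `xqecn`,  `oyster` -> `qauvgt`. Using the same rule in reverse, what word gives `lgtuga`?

jersey

Compare letters: p→r is +2, u→w is +2, r→t is +2 — a constant shift. Each letter is shifted forward by 2 in the alphabet (a Caesar shift of +2).
Undoing it on lgtuga: l−2=j, g−2=e, t−2=r, u−2=s, g−2=e, a−2=y.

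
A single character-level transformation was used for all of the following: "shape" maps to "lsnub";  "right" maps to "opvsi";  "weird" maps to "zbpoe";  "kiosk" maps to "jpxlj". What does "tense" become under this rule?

s(18)→l(11) and h(7)→s(18) fit y≡23x+13 (mod 26); the inverse of 23 mod 26 is 17. Each letter's alphabet position (a=0..z=25) is mapped through 23·x+13 mod 26 — an affine cipher.
Applying it to tense: t(19)→23·19+13≡8=i; e(4)→23·4+13≡1=b; n(13)→23·13+13≡0=a; s(18)→23·18+13≡11=l; e(4)→23·4+13≡1=b (all mod 26).

ibalb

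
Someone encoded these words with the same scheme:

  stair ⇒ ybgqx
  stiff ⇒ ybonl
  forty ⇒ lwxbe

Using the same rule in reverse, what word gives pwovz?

Shifts by position in stair: pos 0: s→y (+6), pos 1: t→b (+8), pos 2: a→g (+6), pos 3: i→q (+8) — repeating every 2. It's a Vigenère-style cipher with numeric key [6,8]: position i shifts by key[i mod 2].
Decoding pwovz: p−6=j, w−8=o, o−6=i, v−8=n, z−6=t.

joint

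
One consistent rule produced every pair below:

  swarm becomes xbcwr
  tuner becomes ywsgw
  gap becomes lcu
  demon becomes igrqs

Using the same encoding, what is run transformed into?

Two shifts are in play — +2 for a/e/i/o/u, +5 for every other letter.
For run: r(cons)+5=w, u(vowel)+2=w, n(cons)+5=s.

wws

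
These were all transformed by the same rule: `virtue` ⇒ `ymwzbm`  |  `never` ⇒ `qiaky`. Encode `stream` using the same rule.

In virtue: v→y is +3, i→m is +4, r→w is +5, t→z is +6 — the shift increases by 1 each position. Each letter shifts forward by (position + 3), i.e. 3, 4, 5, … — the shift grows by one for each successive letter.
On stream: s+3=v, t+4=x, r+5=w, e+6=k, a+7=h, m+8=u.

vxwkhu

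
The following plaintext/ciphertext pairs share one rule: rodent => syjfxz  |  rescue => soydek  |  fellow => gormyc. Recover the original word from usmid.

tight

Shifts by position in rodent: pos 0: r→s (+1), pos 1: o→y (+10), pos 2: d→j (+6), pos 3: e→f (+1), pos 4: n→x (+10), pos 5: t→z (+6) — repeating every 3. It's a Vigenère-style cipher with numeric key [1,10,6]: position i shifts by key[i mod 3].
Decoding usmid: u−1=t, s−10=i, m−6=g, i−1=h, d−10=t.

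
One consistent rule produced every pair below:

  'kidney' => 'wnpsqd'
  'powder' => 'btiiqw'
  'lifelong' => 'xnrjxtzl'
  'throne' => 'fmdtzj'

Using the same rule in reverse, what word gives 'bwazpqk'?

proudly

Shifts by position in kidney: pos 0: k→w (+12), pos 1: i→n (+5), pos 2: d→p (+12), pos 3: n→s (+5) — repeating every 2. A repeating key of period 2 is used — shifts +12, +5 over and over.
Undoing it on bwazpqk: b−12=p, w−5=r, a−12=o, z−5=u, p−12=d, q−5=l, k−12=y.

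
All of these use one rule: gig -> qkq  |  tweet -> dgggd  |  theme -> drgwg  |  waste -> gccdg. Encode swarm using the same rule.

Vowels shift forward by 2 and consonants shift forward by 10.
For swarm: s(cons)+10=c, w(cons)+10=g, a(vowel)+2=c, r(cons)+10=b, m(cons)+10=w.

cgcbw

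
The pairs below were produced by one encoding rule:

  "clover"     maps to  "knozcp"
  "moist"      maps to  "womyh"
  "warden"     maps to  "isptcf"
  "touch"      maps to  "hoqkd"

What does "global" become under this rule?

unobsn

c(2)→k(10) and l(11)→n(13) fit y≡9x+18 (mod 26); the inverse of 9 mod 26 is 3. Treating letters as 0–25, the rule is x ↦ 9x + 18 (mod 26).
On global: g(6)→9·6+18≡20=u; l(11)→9·11+18≡13=n; o(14)→9·14+18≡14=o; b(1)→9·1+18≡1=b; a(0)→9·0+18≡18=s; l(11)→9·11+18≡13=n (all mod 26).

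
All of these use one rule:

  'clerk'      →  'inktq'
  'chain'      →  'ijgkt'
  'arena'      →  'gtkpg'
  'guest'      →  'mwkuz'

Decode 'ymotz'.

skirt

Shifts by position in clerk: pos 0: c→i (+6), pos 1: l→n (+2), pos 2: e→k (+6), pos 3: r→t (+2) — repeating every 2. A repeating key of period 2 is used — shifts +6, +2 over and over.
Undoing it on ymotz: y−6=s, m−2=k, o−6=i, t−2=r, z−6=t.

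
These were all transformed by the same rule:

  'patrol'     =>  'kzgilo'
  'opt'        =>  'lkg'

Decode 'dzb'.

This is the alphabet-reversal cipher (Atbash): a becomes z, b becomes y, etc.
Reversing it on dzb: d↔w, z↔a, b↔y.

way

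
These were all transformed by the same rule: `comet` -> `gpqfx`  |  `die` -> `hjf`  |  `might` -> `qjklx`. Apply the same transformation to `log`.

The shift depends on letter class: consonant c→g is +4, but vowel o→p is +1. The rule splits by letter class: vowels +1, consonants +4.
For log: l(cons)+4=p, o(vowel)+1=p, g(cons)+4=k.

ppk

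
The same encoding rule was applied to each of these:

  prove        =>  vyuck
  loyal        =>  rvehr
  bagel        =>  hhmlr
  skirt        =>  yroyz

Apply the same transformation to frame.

lygtk

Shifts by position in prove: pos 0: p→v (+6), pos 1: r→y (+7), pos 2: o→u (+6), pos 3: v→c (+7) — repeating every 2. A repeating key of period 2 is used — shifts +6, +7 over and over.
Applying it to frame: f+6=l, r+7=y, a+6=g, m+7=t, e+6=k.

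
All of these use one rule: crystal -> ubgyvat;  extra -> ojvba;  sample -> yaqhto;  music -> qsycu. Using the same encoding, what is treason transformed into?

Each letter's alphabet position (a=0..z=25) is mapped through 23·x+0 mod 26 — an affine cipher.
On treason: t(19)→23·19+0≡21=v; r(17)→23·17+0≡1=b; e(4)→23·4+0≡14=o; a(0)→23·0+0≡0=a; s(18)→23·18+0≡24=y; o(14)→23·14+0≡10=k; n(13)→23·13+0≡13=n (all mod 26).

vboaykn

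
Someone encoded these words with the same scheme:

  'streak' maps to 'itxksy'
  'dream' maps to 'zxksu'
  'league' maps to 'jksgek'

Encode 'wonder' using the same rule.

s(18)→i(8) and t(19)→t(19) fit y≡11x+18 (mod 26); the inverse of 11 mod 26 is 19. Treating letters as 0–25, the rule is x ↦ 11x + 18 (mod 26).
On wonder: w(22)→11·22+18≡0=a; o(14)→11·14+18≡16=q; n(13)→11·13+18≡5=f; d(3)→11·3+18≡25=z; e(4)→11·4+18≡10=k; r(17)→11·17+18≡23=x (all mod 26).

aqfzkx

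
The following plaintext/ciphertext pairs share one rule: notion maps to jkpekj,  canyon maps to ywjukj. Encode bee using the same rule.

Compare letters: n→j is +22, o→k is +22, t→p is +22 — a constant shift. This is a Caesar cipher with shift 22.
For bee: b+22=x, e+22=a, e+22=a.

xaa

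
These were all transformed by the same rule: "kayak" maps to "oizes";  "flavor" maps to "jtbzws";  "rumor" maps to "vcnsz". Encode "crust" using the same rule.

gzvwb

A repeating key of period 3 is used — shifts +4, +8, +1 over and over.
For crust: c+4=g, r+8=z, u+1=v, s+4=w, t+8=b.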